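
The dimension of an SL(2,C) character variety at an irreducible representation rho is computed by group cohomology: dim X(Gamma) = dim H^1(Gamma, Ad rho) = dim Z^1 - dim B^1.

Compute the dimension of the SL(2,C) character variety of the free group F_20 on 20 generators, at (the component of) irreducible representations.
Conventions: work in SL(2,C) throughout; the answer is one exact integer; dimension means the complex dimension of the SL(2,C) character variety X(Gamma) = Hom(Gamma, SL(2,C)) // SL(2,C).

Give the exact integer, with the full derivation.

57

Gamma = F_20 has 20 generators and no relators.
So Z^1 = (sl_2)^20 in full: dim Z^1 = 60.
At an irreducible rho the centralizer of the image in sl_2 is 0, so the coboundary map sl_2 -> Z^1 is injective: dim B^1 = 3.
dim X = dim H^1 = dim Z^1 - dim B^1 = 60 - 3 = 57.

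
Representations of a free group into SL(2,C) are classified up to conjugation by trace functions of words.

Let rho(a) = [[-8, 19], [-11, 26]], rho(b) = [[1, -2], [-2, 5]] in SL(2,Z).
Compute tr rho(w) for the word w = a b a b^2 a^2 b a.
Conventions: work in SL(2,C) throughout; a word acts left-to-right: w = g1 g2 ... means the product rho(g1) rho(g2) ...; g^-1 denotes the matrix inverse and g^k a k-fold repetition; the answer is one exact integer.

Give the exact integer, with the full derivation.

2235674850

rho(a) = [[-8, 19], [-11, 26]]
... * rho(b) = [[1, -2], [-2, 5]]  ->  [[-46, 111], [-63, 152]]
... * rho(a) = [[-8, 19], [-11, 26]]  ->  [[-853, 2012], [-1168, 2755]]
... * rho(b) = [[1, -2], [-2, 5]]  ->  [[-4877, 11766], [-6678, 16111]]
... * rho(b) = [[1, -2], [-2, 5]]  ->  [[-28409, 68584], [-38900, 93911]]
... * rho(a) = [[-8, 19], [-11, 26]]  ->  [[-527152, 1243413], [-721821, 1702586]]
... * rho(a) = [[-8, 19], [-11, 26]]  ->  [[-9460327, 22312850], [-12953878, 30552637]]
... * rho(b) = [[1, -2], [-2, 5]]  ->  [[-54086027, 130484904], [-74059152, 178670941]]
... * rho(a) = [[-8, 19], [-11, 26]]  ->  [[-1002645728, 2364972991], [-1372907135, 3238320578]]
tr = -1002645728 + 3238320578 = 2235674850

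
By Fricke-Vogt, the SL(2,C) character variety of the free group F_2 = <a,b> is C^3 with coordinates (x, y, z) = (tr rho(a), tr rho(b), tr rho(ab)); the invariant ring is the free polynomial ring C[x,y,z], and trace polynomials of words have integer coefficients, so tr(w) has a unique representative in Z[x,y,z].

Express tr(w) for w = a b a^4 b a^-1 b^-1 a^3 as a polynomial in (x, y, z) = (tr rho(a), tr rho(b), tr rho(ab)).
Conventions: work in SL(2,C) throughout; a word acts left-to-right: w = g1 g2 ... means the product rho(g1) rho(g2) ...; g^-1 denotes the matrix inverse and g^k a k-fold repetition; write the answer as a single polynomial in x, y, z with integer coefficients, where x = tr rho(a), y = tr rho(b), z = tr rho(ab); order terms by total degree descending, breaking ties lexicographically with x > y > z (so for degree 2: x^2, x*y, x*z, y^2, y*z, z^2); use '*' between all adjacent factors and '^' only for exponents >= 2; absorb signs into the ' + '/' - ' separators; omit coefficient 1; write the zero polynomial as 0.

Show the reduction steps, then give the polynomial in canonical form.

-x^7*y*z^2 + x^8*z + 2*x^6*y^2*z + x^6*z^3 - x^7*y - x^5*y^3 + 3*x^5*y*z^2 - 7*x^6*z - 7*x^4*y^2*z - 4*x^4*z^3 + 6*x^5*y + 3*x^3*y^3 - x^3*y*z^2 + 15*x^4*z + 6*x^2*y^2*z + 4*x^2*z^3 - 10*x^3*y - 2*x*y^3 - 2*x*y*z^2 - 10*x^2*z + 5*x*y - z

reduce: tr(a b a) = tr(a) tr(b a) - tr(b) = x*z - y
tr(a^2 b a) = tr(a) tr(a b a) - tr(a b) = x^2*z - x*y - z
tr(a b a^3) = tr(a) tr(a^2 b a) - tr(a^2 b) = x^3*z - x^2*y - 2*x*z + y
tr(a^2 b a^3) = tr(a) tr(a b a^3) - tr(a b a^2) = x^4*z - x^3*y - 3*x^2*z + 2*x*y + z
so tr(a^3 b a^3) = tr(a) tr(a^2 b a^3) - tr(a^2 b a^2) = x^5*z - x^4*y - 4*x^3*z + 3*x^2*y + 3*x*z - y
tr(a b a^6) = tr(a) tr(a^3 b a^3) - tr(a^3 b a^2) = x^6*z - x^5*y - 5*x^4*z + 4*x^3*y + 6*x^2*z - 3*x*y - z
tr(a^4 b a^4) = tr(a) tr(a b a^6) - tr(a b a^5) = x^7*z - x^6*y - 6*x^5*z + 5*x^4*y + 10*x^3*z - 6*x^2*y - 4*x*z + y
reduce: tr(b a b a) = tr(b a) tr(b a) - tr(1)   [split at repeated b] = z^2 - 2
tr(b a b) = tr(b) tr(a b) - tr(a) = y*z - x
reduce: tr(b a b a^2) = tr(a) tr(b a b a) - tr(b a b) = x*z^2 - y*z - x
so tr(b a^3 b a) = tr(a) tr(b a b a^2) - tr(b a b a) = x^2*z^2 - x*y*z - x^2 - z^2 + 2
reduce: tr(a^2) = tr(a) tr(a) - tr(1) = x^2 - 2
so tr(a^3) = tr(a) tr(a^2) - tr(a) = x^3 - 3*x
so tr(b a^3 b) = tr(b) tr(a^3 b) - tr(a^3) = x^2*y*z - x^3 - x*y^2 - y*z + 3*x
reduce: tr(a b a^2 b a^2) = tr(a) tr(b a^3 b a) - tr(b a^3 b) = x^3*z^2 - 2*x^2*y*z + x*y^2 - x*z^2 + y*z - x
tr(b a^2 b) = tr(b) tr(a^2 b) - tr(a^2) = x*y*z - x^2 - y^2 + 2
so tr(a b a^2 b a) = tr(a) tr(b a^2 b a) - tr(b a^2 b) = x^2*z^2 - 2*x*y*z + y^2 - 2
so tr(a^3 b a^2 b a) = tr(a) tr(a b a^2 b a^2) - tr(a b a^2 b a) = x^4*z^2 - 2*x^3*y*z + x^2*y^2 - 2*x^2*z^2 + 3*x*y*z - x^2 - y^2 + 2
reduce: tr(a b a^5 b a) = tr(a) tr(a^3 b a^2 b a) - tr(a^3 b a^2 b) = x^5*z^2 - 2*x^4*y*z + x^3*y^2 - 3*x^3*z^2 + 5*x^2*y*z - x^3 - 2*x*y^2 + x*z^2 - y*z + 3*x
so tr(a^3 b a b a) = tr(a) tr(b a b a^3) - tr(b a b a^2) = x^3*z^2 - x^2*y*z - x^3 - 2*x*z^2 + y*z + 3*x
reduce: tr(a b a^5 b) = tr(a) tr(a^3 b a b a) - tr(a^3 b a b) = x^4*z^2 - x^3*y*z - x^4 - 3*x^2*z^2 + 2*x*y*z + 4*x^2 + z^2 - 2
tr(a^2 b a^5 b a) = tr(a) tr(a b a^5 b a) - tr(a b a^5 b) = x^6*z^2 - 2*x^5*y*z + x^4*y^2 - 4*x^4*z^2 + 6*x^3*y*z - 2*x^2*y^2 + 4*x^2*z^2 - 3*x*y*z - x^2 - z^2 + 2
so tr(a^4 b a^4 b a) = tr(a) tr(a^2 b a^5 b a) - tr(a^2 b a^5 b) = x^7*z^2 - 2*x^6*y*z + x^5*y^2 - 5*x^5*z^2 + 8*x^4*y*z - 3*x^3*y^2 + 7*x^3*z^2 - 8*x^2*y*z + 2*x*y^2 - 2*x*z^2 + y*z - x
tr(b a b a b a) = tr(a b a b) tr(a b) - tr(b a)   [split at repeated a] = z^3 - 3*z
tr(b a b a b) = tr(b) tr(a b a b) - tr(a b a) = y*z^2 - x*z - y
tr(b a b a^2 b a) = tr(a) tr(b a b a b a) - tr(b a b a b) = x*z^3 - y*z^2 - 2*x*z + y
tr(b a b a^2 b) = tr(b) tr(a b a^2 b) - tr(a b a^2) = x*y*z^2 - x^2*z - y^2*z + z
tr(b a b a^2 b a^2) = tr(a) tr(b a b a^2 b a) - tr(b a b a^2 b) = x^2*z^3 - 2*x*y*z^2 - x^2*z + y^2*z + x*y - z
so tr(b a^3 b a b a^2) = tr(a) tr(b a b a^2 b a^2) - tr(b a b a^2 b a) = x^3*z^3 - 2*x^2*y*z^2 - x^3*z + x*y^2*z - x*z^3 + x^2*y + y*z^2 + x*z - y
so tr(b a^3 b a b a) = tr(a) tr(a b a b a b a) - tr(a b a b a b) = x^2*z^3 - x*y*z^2 - 2*x^2*z - z^3 + x*y + 3*z
tr(a^2 b a b a^3 b a) = tr(a) tr(b a^3 b a b a^2) - tr(b a^3 b a b a) = x^4*z^3 - 2*x^3*y*z^2 - x^4*z + x^2*y^2*z - 2*x^2*z^3 + x^3*y + 2*x*y*z^2 + 3*x^2*z + z^3 - 2*x*y - 3*z
tr(a^2 b a b a^3 b) = tr(a) tr(a b a^2 b a b a) - tr(a b a^2 b a b) = x^3*z^3 - 2*x^2*y*z^2 - x^3*z + x*y^2*z - x*z^3 + x^2*y + y*z^2 + x*z - y
tr(a b a^4 b a b a^2) = tr(a) tr(a^2 b a b a^3 b a) - tr(a^2 b a b a^3 b) = x^5*z^3 - 2*x^4*y*z^2 - x^5*z + x^3*y^2*z - 3*x^3*z^3 + x^4*y + 4*x^2*y*z^2 + 4*x^3*z - x*y^2*z + 2*x*z^3 - 3*x^2*y - y*z^2 - 4*x*z + y
reduce: tr(a b a^4 b a b a) = tr(a) tr(b a b a^2 b a^3) - tr(b a b a^2 b a^2) = x^4*z^3 - 2*x^3*y*z^2 - x^4*z + x^2*y^2*z - 2*x^2*z^3 + x^3*y + 3*x*y*z^2 + 2*x^2*z - y^2*z - 2*x*y + z
tr(a^4 b a^4 b a b) = tr(a) tr(a b a^4 b a b a^2) - tr(a b a^4 b a b a) = x^6*z^3 - 2*x^5*y*z^2 - x^6*z + x^4*y^2*z - 4*x^4*z^3 + x^5*y + 6*x^3*y*z^2 + 5*x^4*z - 2*x^2*y^2*z + 4*x^2*z^3 - 4*x^3*y - 4*x*y*z^2 - 6*x^2*z + y^2*z + 3*x*y - z
tr(b^-1 a^4 b a^4 b a) = tr(a^4 b a^4 b a) tr(b) - tr(a^4 b a^4 b a b) = x^7*y*z^2 - 2*x^6*y^2*z - x^6*z^3 + x^5*y^3 - 3*x^5*y*z^2 + x^6*z + 7*x^4*y^2*z + 4*x^4*z^3 - x^5*y - 3*x^3*y^3 + x^3*y*z^2 - 5*x^4*z - 6*x^2*y^2*z - 4*x^2*z^3 + 4*x^3*y + 2*x*y^3 + 2*x*y*z^2 + 6*x^2*z - 4*x*y + z
reduce: tr(a b a^4 b a^-1 b^-1 a^3) = tr(b^-1 a^4 b a^4 b) tr(a) - tr(b^-1 a^4 b a^4 b a) = -x^7*y*z^2 + x^8*z + 2*x^6*y^2*z + x^6*z^3 - x^7*y - x^5*y^3 + 3*x^5*y*z^2 - 7*x^6*z - 7*x^4*y^2*z - 4*x^4*z^3 + 6*x^5*y + 3*x^3*y^3 - x^3*y*z^2 + 15*x^4*z + 6*x^2*y^2*z + 4*x^2*z^3 - 10*x^3*y - 2*x*y^3 - 2*x*y*z^2 - 10*x^2*z + 5*x*y - z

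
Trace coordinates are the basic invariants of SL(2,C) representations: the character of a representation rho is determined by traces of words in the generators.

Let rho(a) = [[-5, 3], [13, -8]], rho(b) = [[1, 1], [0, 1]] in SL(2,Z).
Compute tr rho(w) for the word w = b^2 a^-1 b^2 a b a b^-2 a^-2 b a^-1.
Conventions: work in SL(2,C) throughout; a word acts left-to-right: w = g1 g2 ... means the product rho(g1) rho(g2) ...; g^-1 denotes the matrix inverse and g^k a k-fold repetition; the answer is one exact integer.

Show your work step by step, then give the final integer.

1350

rho(b) = [[1, 1], [0, 1]]
... * rho(b) = [[1, 1], [0, 1]]  ->  [[1, 2], [0, 1]]
... * rho(a^-1) = [[-8, -3], [-13, -5]]  ->  [[-34, -13], [-13, -5]]
... * rho(b) = [[1, 1], [0, 1]]  ->  [[-34, -47], [-13, -18]]
... * rho(b) = [[1, 1], [0, 1]]  ->  [[-34, -81], [-13, -31]]
... * rho(a) = [[-5, 3], [13, -8]]  ->  [[-883, 546], [-338, 209]]
... * rho(b) = [[1, 1], [0, 1]]  ->  [[-883, -337], [-338, -129]]
... * rho(a) = [[-5, 3], [13, -8]]  ->  [[34, 47], [13, 18]]
... * rho(b^-1) = [[1, -1], [0, 1]]  ->  [[34, 13], [13, 5]]
... * rho(b^-1) = [[1, -1], [0, 1]]  ->  [[34, -21], [13, -8]]
... * rho(a^-1) = [[-8, -3], [-13, -5]]  ->  [[1, 3], [0, 1]]
... * rho(a^-1) = [[-8, -3], [-13, -5]]  ->  [[-47, -18], [-13, -5]]
... * rho(b) = [[1, 1], [0, 1]]  ->  [[-47, -65], [-13, -18]]
... * rho(a^-1) = [[-8, -3], [-13, -5]]  ->  [[1221, 466], [338, 129]]
tr = 1221 + 129 = 1350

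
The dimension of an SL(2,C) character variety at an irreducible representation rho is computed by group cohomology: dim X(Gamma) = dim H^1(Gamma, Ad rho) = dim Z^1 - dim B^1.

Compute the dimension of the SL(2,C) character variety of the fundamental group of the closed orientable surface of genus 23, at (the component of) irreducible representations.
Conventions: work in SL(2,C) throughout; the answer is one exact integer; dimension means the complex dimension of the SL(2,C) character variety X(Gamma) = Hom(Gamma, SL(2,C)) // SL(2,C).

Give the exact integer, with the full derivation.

132

Gamma = pi_1(Sigma_23) = < a_1, b_1, ..., a_23, b_23 | prod [a_i, b_i] > has 2g = 46 generators and 1 relator.
Before the relator condition, cocycle space has dim 3*46 = 138.
H^2 = coker(d_2) is dual to H^0 = 0 at irreducible rho (Poincare duality), so d_2 is onto: dim Z^1 = 135.
As always at irreducible rho, dim B^1 = 3.
dim X = dim H^1 = 135 - 3 = 132.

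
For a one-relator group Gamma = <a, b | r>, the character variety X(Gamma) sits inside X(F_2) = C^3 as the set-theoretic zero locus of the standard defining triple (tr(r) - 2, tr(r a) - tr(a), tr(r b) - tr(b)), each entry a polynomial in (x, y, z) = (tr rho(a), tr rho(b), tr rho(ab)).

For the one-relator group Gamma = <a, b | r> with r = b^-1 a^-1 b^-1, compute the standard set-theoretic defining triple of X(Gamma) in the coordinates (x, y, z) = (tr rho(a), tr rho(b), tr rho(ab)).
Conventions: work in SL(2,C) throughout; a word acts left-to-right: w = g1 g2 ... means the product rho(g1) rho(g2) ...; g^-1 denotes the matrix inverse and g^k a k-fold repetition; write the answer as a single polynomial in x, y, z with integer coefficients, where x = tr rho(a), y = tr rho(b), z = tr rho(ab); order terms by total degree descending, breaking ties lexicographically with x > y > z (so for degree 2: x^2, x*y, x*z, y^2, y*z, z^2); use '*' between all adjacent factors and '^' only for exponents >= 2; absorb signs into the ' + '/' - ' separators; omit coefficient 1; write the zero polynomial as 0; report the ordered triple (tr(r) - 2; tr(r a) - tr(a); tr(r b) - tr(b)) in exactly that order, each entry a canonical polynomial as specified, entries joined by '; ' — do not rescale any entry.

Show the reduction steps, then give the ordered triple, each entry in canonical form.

y*z - x - 2; x*y*z - x^2 - z^2 - x + 2; -y + z

tr(a^-1) = tr(a) = x
tr(a^-1 b) = tr(b)*tr(a) - tr(b a) = x*y - z
tr(b^-1 a^-1) = tr(a^-1)*tr(b) - tr(a^-1 b) = z
tr(b^-1 a^-1 b^-1) = tr(b^-1 a^-1)*tr(b) - tr(b^-1 a^-1 b) = y*z - x
tr(b^-1 a b^-1) = tr(a b^-1)*tr(b) - tr(a)   [inverse elimination on b] = x*y^2 - y*z - x
tr(a^2) = tr(a)*tr(a) - tr(1)   [square of a] = x^2 - 2
tr(a^2 b) = tr(a)*tr(b a) - tr(b)   [square of a] = x*z - y
tr(a b^-1 a) = tr(a^2)*tr(b) - tr(a^2 b)   [inverse elimination on b] = x^2*y - x*z - y
tr(a b a b) = tr(a b)*tr(a b) - tr(1)   [split at a repeated a] = z^2 - 2
tr(a b^-1 a b) = tr(a b a)*tr(b) - tr(a b a b)   [inverse elimination on b] = x*y*z - y^2 - z^2 + 2
tr(b^-1 a b^-1 a) = tr(a b^-1 a)*tr(b) - tr(a b^-1 a b)   [inverse elimination on b] = x^2*y^2 - 2*x*y*z + z^2 - 2
tr(b^-1 a^-1 b^-1 a) = tr(b^-1 a b^-1)*tr(a) - tr(b^-1 a b^-1 a)   [inverse elimination on a] = x*y*z - x^2 - z^2 + 2
assemble the triple (tr(r) - 2; tr(r a) - x; tr(r b) - y)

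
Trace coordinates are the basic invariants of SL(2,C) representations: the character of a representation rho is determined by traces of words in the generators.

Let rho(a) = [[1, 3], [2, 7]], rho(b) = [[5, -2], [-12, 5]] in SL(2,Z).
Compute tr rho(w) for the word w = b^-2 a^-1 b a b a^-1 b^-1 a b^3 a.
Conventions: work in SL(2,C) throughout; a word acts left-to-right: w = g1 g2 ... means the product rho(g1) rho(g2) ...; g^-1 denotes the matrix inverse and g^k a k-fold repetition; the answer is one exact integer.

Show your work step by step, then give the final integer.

-20609288

rho(b^-1) = [[5, 2], [12, 5]]
... * rho(b^-1) = [[5, 2], [12, 5]]  ->  [[49, 20], [120, 49]]
... * rho(a^-1) = [[7, -3], [-2, 1]]  ->  [[303, -127], [742, -311]]
... * rho(b) = [[5, -2], [-12, 5]]  ->  [[3039, -1241], [7442, -3039]]
... * rho(a) = [[1, 3], [2, 7]]  ->  [[557, 430], [1364, 1053]]
... * rho(b) = [[5, -2], [-12, 5]]  ->  [[-2375, 1036], [-5816, 2537]]
... * rho(a^-1) = [[7, -3], [-2, 1]]  ->  [[-18697, 8161], [-45786, 19985]]
... * rho(b^-1) = [[5, 2], [12, 5]]  ->  [[4447, 3411], [10890, 8353]]
... * rho(a) = [[1, 3], [2, 7]]  ->  [[11269, 37218], [27596, 91141]]
... * rho(b) = [[5, -2], [-12, 5]]  ->  [[-390271, 163552], [-955712, 400513]]
... * rho(b) = [[5, -2], [-12, 5]]  ->  [[-3913979, 1598302], [-9584716, 3913989]]
... * rho(b) = [[5, -2], [-12, 5]]  ->  [[-38749519, 15819468], [-94891448, 38739377]]
... * rho(a) = [[1, 3], [2, 7]]  ->  [[-7110583, -5512281], [-17412694, -13498705]]
tr = -7110583 + -13498705 = -20609288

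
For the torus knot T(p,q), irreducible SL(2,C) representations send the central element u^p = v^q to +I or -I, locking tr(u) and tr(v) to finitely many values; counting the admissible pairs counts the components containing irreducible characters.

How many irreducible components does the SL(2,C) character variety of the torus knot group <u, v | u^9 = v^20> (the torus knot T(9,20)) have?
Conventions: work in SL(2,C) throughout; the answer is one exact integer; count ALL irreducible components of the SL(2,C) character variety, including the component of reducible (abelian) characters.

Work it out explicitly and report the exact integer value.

77

For T(9,20): irreducibility forces the central element u^9 = v^20 to one of +I, -I.
On an irreducible component, tr(u) is locked at 2*cos(pi*alpha/9) for some alpha in 1..8, and tr(v) at 2*cos(pi*beta/20) for some beta in 1..19.
Consistency of u^9 = (-1)^alpha I with v^20 = (-1)^beta I forces alpha = beta (mod 2).
Enumerate parity-matched pairs: 4*10 odd-odd plus 4*9 even-even gives 76.
That is 76 components of irreducible characters, and with the reducible (abelian) component the total is 77.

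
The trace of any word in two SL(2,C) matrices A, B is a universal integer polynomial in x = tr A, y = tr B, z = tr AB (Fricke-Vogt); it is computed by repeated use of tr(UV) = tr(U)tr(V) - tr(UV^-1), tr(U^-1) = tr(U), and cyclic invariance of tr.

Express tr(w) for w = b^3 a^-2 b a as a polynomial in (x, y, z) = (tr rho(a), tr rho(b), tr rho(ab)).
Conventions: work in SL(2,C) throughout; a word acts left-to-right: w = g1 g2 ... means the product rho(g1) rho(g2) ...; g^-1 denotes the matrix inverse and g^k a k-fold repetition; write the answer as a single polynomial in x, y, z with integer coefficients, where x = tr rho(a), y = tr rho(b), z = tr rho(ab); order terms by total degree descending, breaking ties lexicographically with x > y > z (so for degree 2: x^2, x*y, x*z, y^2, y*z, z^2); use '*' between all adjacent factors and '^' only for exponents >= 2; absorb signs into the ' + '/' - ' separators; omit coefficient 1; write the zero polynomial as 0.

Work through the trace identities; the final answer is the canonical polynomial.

and trace(b a b) = trace(b)*trace(a b) - trace(a)  (reduce the b square) = y*z - x
and trace(b^2 a b) = trace(b)*trace(b a b) - trace(b a)  (reduce the b square) = y^2*z - x*y - z
trace(b a b^3) = trace(b)*trace(b^2 a b) - trace(b^2 a)  (reduce the b square) = y^3*z - x*y^2 - 2*y*z + x
trace(a b a b) = trace(b a)*trace(b a) - trace(1)  (split on b) = z^2 - 2
and trace(a b a) = trace(a)*trace(b a) - trace(b)  (reduce the a square) = x*z - y
next, trace(a b a b^2) = trace(b)*trace(a b a b) - trace(a b a)  (reduce the b square) = y*z^2 - x*z - y
and trace(b a b^3 a) = trace(b)*trace(a b a b^2) - trace(a b a b)  (reduce the b square) = y^2*z^2 - x*y*z - y^2 - z^2 + 2
trace(a^-1 b a b^3) = trace(b a b^3)*trace(a) - trace(b a b^3 a)  (eliminate a^-1) = x*y^3*z - x^2*y^2 - y^2*z^2 - x*y*z + x^2 + y^2 + z^2 - 2
trace(b^3 a^-2 b a) = trace(a^-1 b a b^3)*trace(a) - trace(a^-1 b a b^3 a)  (eliminate a^-1) = x^2*y^3*z - x^3*y^2 - x*y^2*z^2 - x^2*y*z - y^3*z + x^3 + 2*x*y^2 + x*z^2 + 2*y*z - 3*x

x^2*y^3*z - x^3*y^2 - x*y^2*z^2 - x^2*y*z - y^3*z + x^3 + 2*x*y^2 + x*z^2 + 2*y*z - 3*x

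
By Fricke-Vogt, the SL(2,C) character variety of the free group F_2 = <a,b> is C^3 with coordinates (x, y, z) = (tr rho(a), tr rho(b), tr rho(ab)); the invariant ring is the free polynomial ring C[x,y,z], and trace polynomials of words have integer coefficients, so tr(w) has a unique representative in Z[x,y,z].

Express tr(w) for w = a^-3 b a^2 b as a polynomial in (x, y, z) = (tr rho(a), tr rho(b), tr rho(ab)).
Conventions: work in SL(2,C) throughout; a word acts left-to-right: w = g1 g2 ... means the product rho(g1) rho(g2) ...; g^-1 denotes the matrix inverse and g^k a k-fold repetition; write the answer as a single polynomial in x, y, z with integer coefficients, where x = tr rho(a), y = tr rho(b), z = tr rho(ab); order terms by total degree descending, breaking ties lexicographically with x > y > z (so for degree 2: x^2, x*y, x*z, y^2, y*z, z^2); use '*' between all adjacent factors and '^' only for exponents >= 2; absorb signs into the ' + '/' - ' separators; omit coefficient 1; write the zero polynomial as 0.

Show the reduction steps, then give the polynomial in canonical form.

x^4*y*z - x^5 - x^3*y^2 - x^3*z^2 - x^2*y*z + 5*x^3 + 2*x*y^2 + x*z^2 - y*z - 5*x

tr(b^2 a) = tr(b)*tr(a b) - tr(a)  (reduce the b square) = y*z - x
tr(b^2) = tr(b)*tr(b) - tr(1)  (reduce the b square) = y^2 - 2
tr(b a^2 b) = tr(a)*tr(b^2 a) - tr(b^2)  (reduce the a square) = x*y*z - x^2 - y^2 + 2
tr(b a b a) = tr(a b)*tr(a b) - tr(1)  (split on a) = z^2 - 2
tr(b a^2 b a) = tr(a)*tr(b a b a) - tr(b a b)  (reduce the a square) = x*z^2 - y*z - x
tr(a^-1 b a^2 b) = tr(b a^2 b)*tr(a) - tr(b a^2 b a)  (eliminate a^-1) = x^2*y*z - x^3 - x*y^2 - x*z^2 + y*z + 3*x
tr(b a^2 b a^-2) = tr(a^-1 b a^2 b)*tr(a) - tr(a^-1 b a^2 b a)  (eliminate a^-1) = x^3*y*z - x^4 - x^2*y^2 - x^2*z^2 + 4*x^2 + y^2 - 2
tr(a^-3 b a^2 b) = tr(b a^2 b a^-2)*tr(a) - tr(b a^2 b a^-1)  (eliminate a^-1) = x^4*y*z - x^5 - x^3*y^2 - x^3*z^2 - x^2*y*z + 5*x^3 + 2*x*y^2 + x*z^2 - y*z - 5*x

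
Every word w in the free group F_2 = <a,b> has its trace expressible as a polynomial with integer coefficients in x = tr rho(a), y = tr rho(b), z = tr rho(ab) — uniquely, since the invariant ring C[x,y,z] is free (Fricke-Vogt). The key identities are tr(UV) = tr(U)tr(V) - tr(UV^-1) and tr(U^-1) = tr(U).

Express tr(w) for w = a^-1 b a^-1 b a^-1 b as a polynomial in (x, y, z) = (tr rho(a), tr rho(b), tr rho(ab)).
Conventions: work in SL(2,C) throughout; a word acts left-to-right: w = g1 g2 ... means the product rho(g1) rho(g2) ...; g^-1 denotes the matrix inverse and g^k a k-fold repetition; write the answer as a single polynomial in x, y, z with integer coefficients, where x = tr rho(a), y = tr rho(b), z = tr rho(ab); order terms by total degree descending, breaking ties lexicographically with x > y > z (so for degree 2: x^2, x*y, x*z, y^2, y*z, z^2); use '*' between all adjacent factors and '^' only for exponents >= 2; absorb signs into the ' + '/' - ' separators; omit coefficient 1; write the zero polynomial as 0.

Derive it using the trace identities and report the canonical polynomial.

x^3*y^3 - 3*x^2*y^2*z + 3*x*y*z^2 - z^3 - 3*x*y + 3*z

tr(b^2) = tr(b) tr(b) - tr(1)   [square of b] = y^2 - 2
tr(b^3) = tr(b) tr(b^2) - tr(b)   [square of b] = y^3 - 3*y
tr(a b^2) = tr(b) tr(a b) - tr(a)   [square of b] = y*z - x
reduce: tr(b^3 a) = tr(b) tr(a b^2) - tr(a b)   [square of b] = y^2*z - x*y - z
so tr(b a^-1 b^2) = tr(b^3) tr(a) - tr(b^3 a)   [inverse elimination on a] = x*y^3 - y^2*z - 2*x*y + z
tr(a b a b) = tr(a b) tr(a b) - tr(1)   [split at a repeated a] = z^2 - 2
reduce: tr(a b a) = tr(a) tr(b a) - tr(b)   [square of a] = x*z - y
reduce: tr(b^2 a b a) = tr(b) tr(a b a b) - tr(a b a)   [square of b] = y*z^2 - x*z - y
so tr(b a^-1 b^2 a) = tr(b^2 a b) tr(a) - tr(b^2 a b a)   [inverse elimination on a] = x*y^2*z - x^2*y - y*z^2 + y
so tr(b a^-1 b a^-1 b) = tr(b a^-1 b^2) tr(a) - tr(b a^-1 b^2 a)   [inverse elimination on a] = x^2*y^3 - 2*x*y^2*z - x^2*y + y*z^2 + x*z - y
tr(b a^-1 b a b) = tr(b a b^2) tr(a) - tr(b a b^2 a)   [inverse elimination on a] = x*y^2*z - x^2*y - y*z^2 + y
reduce: tr(b a b a b a) = tr(b a b a) tr(b a) - tr(a b)   [split at a repeated b] = z^3 - 3*z
tr(b a^-1 b a b a) = tr(b a b a b) tr(a) - tr(b a b a b a)   [inverse elimination on a] = x*y*z^2 - x^2*z - z^3 - x*y + 3*z
so tr(b a^-1 b a^-1 b a) = tr(b a^-1 b a b) tr(a) - tr(b a^-1 b a b a)   [inverse elimination on a] = x^2*y^2*z - x^3*y - 2*x*y*z^2 + x^2*z + z^3 + 2*x*y - 3*z
so tr(a^-1 b a^-1 b a^-1 b) = tr(b a^-1 b a^-1 b) tr(a) - tr(b a^-1 b a^-1 b a)   [inverse elimination on a] = x^3*y^3 - 3*x^2*y^2*z + 3*x*y*z^2 - z^3 - 3*x*y + 3*z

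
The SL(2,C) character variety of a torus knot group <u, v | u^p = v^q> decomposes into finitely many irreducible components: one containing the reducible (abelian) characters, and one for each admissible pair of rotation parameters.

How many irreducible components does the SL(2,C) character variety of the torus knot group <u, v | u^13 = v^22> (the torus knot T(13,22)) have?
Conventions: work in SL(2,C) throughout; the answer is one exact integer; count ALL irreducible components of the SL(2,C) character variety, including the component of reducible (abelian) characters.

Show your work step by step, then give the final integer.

In the torus knot group T(13,22), u^13 = v^22 is central, so an irreducible representation sends it to +I or -I (Schur).
This locks tr(u) to 2*cos(pi*alpha/13), alpha in 1..12, and tr(v) to 2*cos(pi*beta/22), beta in 1..21, on each component of irreducible characters.
Consistency of u^13 = (-1)^alpha I with v^22 = (-1)^beta I forces alpha = beta (mod 2).
Enumerate parity-matched pairs: 6*11 odd-odd plus 6*10 even-even gives 126.
Total: 126 irreducible-character components + 1 reducible (abelian) component = 127.

127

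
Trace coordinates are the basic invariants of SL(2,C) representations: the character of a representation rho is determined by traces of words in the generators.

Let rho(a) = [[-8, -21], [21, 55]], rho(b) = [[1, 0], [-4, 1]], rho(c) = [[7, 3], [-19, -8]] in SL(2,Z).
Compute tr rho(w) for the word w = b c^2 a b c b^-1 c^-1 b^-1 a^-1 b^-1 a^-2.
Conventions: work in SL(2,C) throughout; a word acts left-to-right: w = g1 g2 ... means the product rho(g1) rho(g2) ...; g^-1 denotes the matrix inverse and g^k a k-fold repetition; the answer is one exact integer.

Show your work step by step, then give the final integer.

-3351893617

rho(b) = [[1, 0], [-4, 1]]
... * rho(c) = [[7, 3], [-19, -8]]  ->  [[7, 3], [-47, -20]]
... * rho(c) = [[7, 3], [-19, -8]]  ->  [[-8, -3], [51, 19]]
... * rho(a) = [[-8, -21], [21, 55]]  ->  [[1, 3], [-9, -26]]
... * rho(b) = [[1, 0], [-4, 1]]  ->  [[-11, 3], [95, -26]]
... * rho(c) = [[7, 3], [-19, -8]]  ->  [[-134, -57], [1159, 493]]
... * rho(b^-1) = [[1, 0], [4, 1]]  ->  [[-362, -57], [3131, 493]]
... * rho(c^-1) = [[-8, -3], [19, 7]]  ->  [[1813, 687], [-15681, -5942]]
... * rho(b^-1) = [[1, 0], [4, 1]]  ->  [[4561, 687], [-39449, -5942]]
... * rho(a^-1) = [[55, 21], [-21, -8]]  ->  [[236428, 90285], [-2044913, -780893]]
... * rho(b^-1) = [[1, 0], [4, 1]]  ->  [[597568, 90285], [-5168485, -780893]]
... * rho(a^-1) = [[55, 21], [-21, -8]]  ->  [[30970255, 11826648], [-267867922, -102291041]]
... * rho(a^-1) = [[55, 21], [-21, -8]]  ->  [[1455004417, 555762171], [-12584623849, -4806898034]]
tr = 1455004417 + -4806898034 = -3351893617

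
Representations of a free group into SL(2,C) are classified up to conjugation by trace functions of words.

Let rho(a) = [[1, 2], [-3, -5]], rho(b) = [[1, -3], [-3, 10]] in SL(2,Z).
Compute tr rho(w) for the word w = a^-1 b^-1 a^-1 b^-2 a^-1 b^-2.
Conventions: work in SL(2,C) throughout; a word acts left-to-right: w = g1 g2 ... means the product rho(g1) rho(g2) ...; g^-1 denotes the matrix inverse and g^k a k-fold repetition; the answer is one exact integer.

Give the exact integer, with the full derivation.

-11586616

rho(a^-1) = [[-5, -2], [3, 1]]
... * rho(b^-1) = [[10, 3], [3, 1]]  ->  [[-56, -17], [33, 10]]
... * rho(a^-1) = [[-5, -2], [3, 1]]  ->  [[229, 95], [-135, -56]]
... * rho(b^-1) = [[10, 3], [3, 1]]  ->  [[2575, 782], [-1518, -461]]
... * rho(b^-1) = [[10, 3], [3, 1]]  ->  [[28096, 8507], [-16563, -5015]]
... * rho(a^-1) = [[-5, -2], [3, 1]]  ->  [[-114959, -47685], [67770, 28111]]
... * rho(b^-1) = [[10, 3], [3, 1]]  ->  [[-1292645, -392562], [762033, 231421]]
... * rho(b^-1) = [[10, 3], [3, 1]]  ->  [[-14104136, -4270497], [8314593, 2517520]]
tr = -14104136 + 2517520 = -11586616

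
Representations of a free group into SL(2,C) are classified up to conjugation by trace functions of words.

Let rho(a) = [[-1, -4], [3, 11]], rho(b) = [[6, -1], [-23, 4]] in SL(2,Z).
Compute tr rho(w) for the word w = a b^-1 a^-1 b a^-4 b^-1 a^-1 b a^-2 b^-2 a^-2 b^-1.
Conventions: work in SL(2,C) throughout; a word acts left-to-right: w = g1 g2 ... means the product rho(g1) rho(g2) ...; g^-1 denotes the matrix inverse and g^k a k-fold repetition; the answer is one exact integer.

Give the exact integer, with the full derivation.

rho(a) = [[-1, -4], [3, 11]]
... * rho(b^-1) = [[4, 1], [23, 6]]  ->  [[-96, -25], [265, 69]]
... * rho(a^-1) = [[11, 4], [-3, -1]]  ->  [[-981, -359], [2708, 991]]
... * rho(b) = [[6, -1], [-23, 4]]  ->  [[2371, -455], [-6545, 1256]]
... * rho(a^-1) = [[11, 4], [-3, -1]]  ->  [[27446, 9939], [-75763, -27436]]
... * rho(a^-1) = [[11, 4], [-3, -1]]  ->  [[272089, 99845], [-751085, -275616]]
... * rho(a^-1) = [[11, 4], [-3, -1]]  ->  [[2693444, 988511], [-7435087, -2728724]]
... * rho(a^-1) = [[11, 4], [-3, -1]]  ->  [[26662351, 9785265], [-73599785, -27011624]]
... * rho(b^-1) = [[4, 1], [23, 6]]  ->  [[331710499, 85373941], [-915666492, -235669529]]
... * rho(a^-1) = [[11, 4], [-3, -1]]  ->  [[3392693666, 1241468055], [-9365322825, -3426996439]]
... * rho(b) = [[6, -1], [-23, 4]]  ->  [[-8197603269, 1573178554], [22628981147, -4342662931]]
... * rho(a^-1) = [[11, 4], [-3, -1]]  ->  [[-94893171621, -34363591630], [261946781410, 94858587519]]
... * rho(a^-1) = [[11, 4], [-3, -1]]  ->  [[-940734112941, -345209094854], [2596838832953, 952928538121]]
... * rho(b^-1) = [[4, 1], [23, 6]]  ->  [[-11702745633406, -3011988682065], [32304711708595, 8314410061679]]
... * rho(b^-1) = [[4, 1], [23, 6]]  ->  [[-116086722221119, -29774677725796], [320450278252997, 82191172078669]]
... * rho(a^-1) = [[11, 4], [-3, -1]]  ->  [[-1187629911254921, -434572211158680], [3278379544546960, 1199609940933319]]
... * rho(a^-1) = [[11, 4], [-3, -1]]  ->  [[-11760212390328091, -4315947433861004], [32463345167216603, 11913908237254521]]
... * rho(b^-1) = [[4, 1], [23, 6]]  ->  [[-146307640540115456, -37655896993494115], [403873270125720395, 103946794590743729]]
tr = -146307640540115456 + 103946794590743729 = -42360845949371727

-42360845949371727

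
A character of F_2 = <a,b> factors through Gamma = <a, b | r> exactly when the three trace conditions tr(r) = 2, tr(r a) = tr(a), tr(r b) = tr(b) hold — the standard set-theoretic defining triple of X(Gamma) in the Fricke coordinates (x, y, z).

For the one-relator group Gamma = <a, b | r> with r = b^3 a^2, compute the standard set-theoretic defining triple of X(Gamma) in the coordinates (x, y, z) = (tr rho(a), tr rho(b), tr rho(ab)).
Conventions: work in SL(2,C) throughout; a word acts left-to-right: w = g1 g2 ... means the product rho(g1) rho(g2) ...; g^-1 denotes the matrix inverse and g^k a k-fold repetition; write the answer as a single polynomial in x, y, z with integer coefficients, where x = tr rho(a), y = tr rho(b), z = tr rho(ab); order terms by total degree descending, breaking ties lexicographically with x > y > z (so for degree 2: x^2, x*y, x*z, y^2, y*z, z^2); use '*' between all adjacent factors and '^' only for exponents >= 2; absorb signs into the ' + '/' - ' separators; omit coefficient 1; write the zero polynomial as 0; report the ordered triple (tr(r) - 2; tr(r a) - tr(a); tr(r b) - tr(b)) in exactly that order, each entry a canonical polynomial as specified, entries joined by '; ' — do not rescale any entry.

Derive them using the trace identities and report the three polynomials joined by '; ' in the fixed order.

reduce: trace(a^2 b) = trace(a) trace(b a) - trace(b) = x*z - y
trace(a^2) = trace(a) trace(a) - trace(1) = x^2 - 2
reduce: trace(b a^2 b) = trace(b) trace(a^2 b) - trace(a^2) = x*y*z - x^2 - y^2 + 2
trace(b^3 a^2) = trace(b) trace(b a^2 b) - trace(b a^2) = x*y^2*z - x^2*y - y^3 - x*z + 3*y
so trace(a b^2) = trace(b) trace(a b) - trace(a) = y*z - x
so trace(b^3 a) = trace(b) trace(a b^2) - trace(a b) = y^2*z - x*y - z
reduce: trace(b^3 a^3) = trace(a) trace(b^3 a^2) - trace(b^3 a) = x^2*y^2*z - x^3*y - x*y^3 - x^2*z - y^2*z + 4*x*y + z
trace(b^3 a^2 b) = trace(b) trace(a^2 b^3) - trace(a^2 b^2) = x*y^3*z - x^2*y^2 - y^4 - 2*x*y*z + x^2 + 4*y^2 - 2
assemble the triple (trace(r) - 2; trace(r a) - x; trace(r b) - y)

x*y^2*z - x^2*y - y^3 - x*z + 3*y - 2; x^2*y^2*z - x^3*y - x*y^3 - x^2*z - y^2*z + 4*x*y - x + z; x*y^3*z - x^2*y^2 - y^4 - 2*x*y*z + x^2 + 4*y^2 - y - 2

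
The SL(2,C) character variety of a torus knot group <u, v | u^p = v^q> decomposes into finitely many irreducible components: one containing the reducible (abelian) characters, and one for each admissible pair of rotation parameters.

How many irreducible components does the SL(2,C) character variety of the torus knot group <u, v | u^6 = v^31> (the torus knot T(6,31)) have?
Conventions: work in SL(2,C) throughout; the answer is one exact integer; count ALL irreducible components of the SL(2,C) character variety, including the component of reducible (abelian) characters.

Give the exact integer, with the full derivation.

76

For T(6,31): irreducibility forces the central element u^6 = v^31 to one of +I, -I.
On an irreducible component, tr(u) is locked at 2*cos(pi*alpha/6) for some alpha in 1..5, and tr(v) at 2*cos(pi*beta/31) for some beta in 1..30.
The two central values (-1)^alpha I and (-1)^beta I must be the same matrix, so alpha and beta share a parity.
Enumerate parity-matched pairs: 3*15 odd-odd plus 2*15 even-even gives 75.
That is 75 components of irreducible characters, and with the reducible (abelian) component the total is 76.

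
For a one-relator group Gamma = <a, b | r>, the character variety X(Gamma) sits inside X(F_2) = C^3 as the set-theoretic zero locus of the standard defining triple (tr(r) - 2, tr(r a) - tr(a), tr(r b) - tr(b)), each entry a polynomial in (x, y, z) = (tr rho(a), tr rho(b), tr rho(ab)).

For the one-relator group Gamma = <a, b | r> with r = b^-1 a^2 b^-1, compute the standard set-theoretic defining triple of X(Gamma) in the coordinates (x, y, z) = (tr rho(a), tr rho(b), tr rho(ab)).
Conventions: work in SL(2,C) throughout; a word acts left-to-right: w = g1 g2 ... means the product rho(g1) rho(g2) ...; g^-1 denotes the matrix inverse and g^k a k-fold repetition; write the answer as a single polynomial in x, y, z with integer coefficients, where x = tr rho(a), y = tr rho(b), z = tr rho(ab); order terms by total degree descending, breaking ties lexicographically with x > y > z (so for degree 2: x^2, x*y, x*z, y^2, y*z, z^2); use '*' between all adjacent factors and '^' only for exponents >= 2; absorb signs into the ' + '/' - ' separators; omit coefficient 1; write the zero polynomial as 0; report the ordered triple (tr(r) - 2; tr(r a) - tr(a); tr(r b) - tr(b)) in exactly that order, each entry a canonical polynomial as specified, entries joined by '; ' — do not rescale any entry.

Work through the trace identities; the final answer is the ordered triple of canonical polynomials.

and trace(a^2) = trace(a)*trace(a) - trace(1)  (reduce the a square) = x^2 - 2
trace(a^2 b) = trace(a)*trace(b a) - trace(b)  (reduce the a square) = x*z - y
trace(b^-1 a^2) = trace(a^2)*trace(b) - trace(a^2 b)  (eliminate b^-1) = x^2*y - x*z - y
next, trace(b^-1 a^2 b^-1) = trace(b^-1 a^2)*trace(b) - trace(b^-1 a^2 b)  (eliminate b^-1) = x^2*y^2 - x*y*z - x^2 - y^2 + 2
trace(a^3) = trace(a)*trace(a^2) - trace(a)   [square of a] = x^3 - 3*x
and trace(a^3 b) = trace(a)*trace(b a^2) - trace(b a)   [square of a] = x^2*z - x*y - z
trace(a^2 b^-1 a) = trace(a^3)*trace(b) - trace(a^3 b)   [inverse elimination on b] = x^3*y - x^2*z - 2*x*y + z
and trace(b a b a) = trace(a b)*trace(a b) - trace(1)   [split at a repeated a] = z^2 - 2
next, trace(b a b) = trace(b)*trace(a b) - trace(a)   [square of b] = y*z - x
and trace(a b a^2 b) = trace(a)*trace(b a b a) - trace(b a b)   [square of a] = x*z^2 - y*z - x
next, trace(a^2 b^-1 a b) = trace(a b a^2)*trace(b) - trace(a b a^2 b)   [inverse elimination on b] = x^2*y*z - x*y^2 - x*z^2 + x
next, trace(b^-1 a^2 b^-1 a) = trace(a^2 b^-1 a)*trace(b) - trace(a^2 b^-1 a b)   [inverse elimination on b] = x^3*y^2 - 2*x^2*y*z - x*y^2 + x*z^2 + y*z - x
assemble the triple (trace(r) - 2; trace(r a) - x; trace(r b) - y)

x^2*y^2 - x*y*z - x^2 - y^2; x^3*y^2 - 2*x^2*y*z - x*y^2 + x*z^2 + y*z - 2*x; x^2*y - x*z - 2*y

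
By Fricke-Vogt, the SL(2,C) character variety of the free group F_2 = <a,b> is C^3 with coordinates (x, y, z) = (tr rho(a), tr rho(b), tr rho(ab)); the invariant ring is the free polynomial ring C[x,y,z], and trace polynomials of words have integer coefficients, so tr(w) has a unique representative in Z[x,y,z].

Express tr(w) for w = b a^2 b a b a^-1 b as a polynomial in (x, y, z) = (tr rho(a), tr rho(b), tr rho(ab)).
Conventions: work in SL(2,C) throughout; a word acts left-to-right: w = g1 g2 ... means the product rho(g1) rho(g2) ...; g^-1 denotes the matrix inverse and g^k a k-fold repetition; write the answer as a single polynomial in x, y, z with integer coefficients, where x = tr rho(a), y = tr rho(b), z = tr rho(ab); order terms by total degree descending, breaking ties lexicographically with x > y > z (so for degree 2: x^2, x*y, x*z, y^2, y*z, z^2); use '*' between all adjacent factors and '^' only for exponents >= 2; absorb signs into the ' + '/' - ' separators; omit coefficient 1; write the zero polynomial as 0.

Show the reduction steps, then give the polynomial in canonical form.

tr(a b a b) = tr(b a) tr(b a) - tr(1) = z^2 - 2
and tr(a b a) = tr(a) tr(b a) - tr(b) = x*z - y
and tr(a b a b^2) = tr(b) tr(a b a b) - tr(a b a) = y*z^2 - x*z - y
and tr(b a b^3 a) = tr(b) tr(a b a b^2) - tr(a b a b) = y^2*z^2 - x*y*z - y^2 - z^2 + 2
tr(a b^2) = tr(b) tr(a b) - tr(a) = y*z - x
tr(b^2 a b) = tr(b) tr(a b^2) - tr(a b) = y^2*z - x*y - z
tr(b a b^3) = tr(b) tr(b^2 a b) - tr(b^2 a) = y^3*z - x*y^2 - 2*y*z + x
next, tr(b^2 a^2 b a b) = tr(a) tr(b a b^3 a) - tr(b a b^3) = x*y^2*z^2 - x^2*y*z - y^3*z - x*z^2 + 2*y*z + x
tr(a b a b a b) = tr(b a) tr(b a b a) - tr(b^-1 a^-1) = z^3 - 3*z
and tr(a b a b a) = tr(a) tr(b a b a) - tr(b a b) = x*z^2 - y*z - x
and tr(b a b a b^2 a) = tr(b) tr(a b a b a b) - tr(a b a b a) = y*z^3 - x*z^2 - 2*y*z + x
tr(b^2 a^2 b a b a) = tr(a) tr(b a b a b^2 a) - tr(b a b a b^2) = x*y*z^3 - x^2*z^2 - y^2*z^2 - x*y*z + x^2 + y^2 + z^2 - 2
tr(b a^2 b a b a^-1 b) = tr(b^2 a^2 b a b) tr(a) - tr(b^2 a^2 b a b a) = x^2*y^2*z^2 - x^3*y*z - x*y^3*z - x*y*z^3 + y^2*z^2 + 3*x*y*z - y^2 - z^2 + 2

x^2*y^2*z^2 - x^3*y*z - x*y^3*z - x*y*z^3 + y^2*z^2 + 3*x*y*z - y^2 - z^2 + 2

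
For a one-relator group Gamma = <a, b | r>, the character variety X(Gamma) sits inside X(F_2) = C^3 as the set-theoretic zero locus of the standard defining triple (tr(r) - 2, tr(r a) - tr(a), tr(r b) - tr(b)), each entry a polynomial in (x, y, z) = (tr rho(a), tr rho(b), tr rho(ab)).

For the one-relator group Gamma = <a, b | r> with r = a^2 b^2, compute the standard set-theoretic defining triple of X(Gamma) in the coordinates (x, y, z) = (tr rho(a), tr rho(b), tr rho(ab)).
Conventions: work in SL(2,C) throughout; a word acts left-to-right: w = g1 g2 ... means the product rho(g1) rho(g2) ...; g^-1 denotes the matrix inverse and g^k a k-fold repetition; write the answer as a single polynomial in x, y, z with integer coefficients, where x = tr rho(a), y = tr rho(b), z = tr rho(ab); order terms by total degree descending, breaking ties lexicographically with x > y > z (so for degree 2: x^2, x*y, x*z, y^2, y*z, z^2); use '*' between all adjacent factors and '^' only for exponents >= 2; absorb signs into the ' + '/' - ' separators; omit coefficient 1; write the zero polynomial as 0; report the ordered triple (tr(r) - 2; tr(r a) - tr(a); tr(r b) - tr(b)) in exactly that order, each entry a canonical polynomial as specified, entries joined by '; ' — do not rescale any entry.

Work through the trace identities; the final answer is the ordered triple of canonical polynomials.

x*y*z - x^2 - y^2; x^2*y*z - x^3 - x*y^2 - y*z + 2*x; x*y^2*z - x^2*y - y^3 - x*z + 2*y

trace(b^2 a) = trace(b) trace(a b) - trace(a)   [square of b] = y*z - x
trace(b^2) = trace(b) trace(b) - trace(1)   [square of b] = y^2 - 2
trace(a^2 b^2) = trace(a) trace(b^2 a) - trace(b^2)   [square of a] = x*y*z - x^2 - y^2 + 2
trace(a^2 b^2 a) = trace(a) trace(b^2 a^2) - trace(b^2 a) = x^2*y*z - x^3 - x*y^2 - y*z + 3*x
trace(a^2 b) = trace(a) trace(b a) - trace(b) = x*z - y
trace(a^2 b^3) = trace(b) trace(a^2 b^2) - trace(a^2 b) = x*y^2*z - x^2*y - y^3 - x*z + 3*y
assemble the triple (trace(r) - 2; trace(r a) - x; trace(r b) - y)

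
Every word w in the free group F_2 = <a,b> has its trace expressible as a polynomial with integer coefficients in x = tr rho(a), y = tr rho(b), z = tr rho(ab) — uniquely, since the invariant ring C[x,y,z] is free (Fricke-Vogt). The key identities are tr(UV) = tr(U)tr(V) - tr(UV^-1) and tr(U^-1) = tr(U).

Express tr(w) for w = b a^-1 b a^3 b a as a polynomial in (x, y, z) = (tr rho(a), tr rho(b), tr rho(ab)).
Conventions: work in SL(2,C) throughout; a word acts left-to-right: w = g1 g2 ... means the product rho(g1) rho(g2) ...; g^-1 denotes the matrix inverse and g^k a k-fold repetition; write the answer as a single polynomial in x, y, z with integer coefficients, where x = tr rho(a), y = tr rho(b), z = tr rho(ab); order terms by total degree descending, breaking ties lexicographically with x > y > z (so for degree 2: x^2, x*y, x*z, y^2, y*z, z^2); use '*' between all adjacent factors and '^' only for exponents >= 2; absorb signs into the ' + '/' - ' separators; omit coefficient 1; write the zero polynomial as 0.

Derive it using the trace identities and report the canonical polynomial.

x^3*y*z^2 - x^4*z - x^2*y^2*z - x^2*z^3 + 4*x^2*z + z^3 - 3*z

tr(b a b a) = tr(b a) * tr(b a) - tr(1)   [split at a repeated b] = z^2 - 2
tr(b a b) = tr(b) * tr(a b) - tr(a)   [square of b] = y*z - x
tr(a^2 b a b) = tr(a) * tr(b a b a) - tr(b a b)   [square of a] = x*z^2 - y*z - x
tr(b a^2) = tr(a) * tr(b a) - tr(b)   [square of a] = x*z - y
tr(a^2 b a) = tr(a) * tr(b a^2) - tr(b a)   [square of a] = x^2*z - x*y - z
tr(a b a b^2 a) = tr(b) * tr(a^2 b a b) - tr(a^2 b a)   [square of b] = x*y*z^2 - x^2*z - y^2*z + z
tr(a b a b^2) = tr(b) * tr(a b a b) - tr(a b a)   [square of b] = y*z^2 - x*z - y
tr(b a^3 b a b) = tr(a) * tr(a b a b^2 a) - tr(a b a b^2)   [square of a] = x^2*y*z^2 - x^3*z - x*y^2*z - y*z^2 + 2*x*z + y
tr(b a b a b a) = tr(a b) * tr(a b a b) - tr(a^-1 b^-1)   [split at a repeated a] = z^3 - 3*z
tr(a b a b a b a) = tr(a) * tr(b a b a b a) - tr(b a b a b)   [square of a] = x*z^3 - y*z^2 - 2*x*z + y
tr(b a^3 b a b a) = tr(a) * tr(a b a b a b a) - tr(a b a b a b)   [square of a] = x^2*z^3 - x*y*z^2 - 2*x^2*z - z^3 + x*y + 3*z
tr(b a^-1 b a^3 b a) = tr(b a^3 b a b) * tr(a) - tr(b a^3 b a b a)   [inverse elimination on a] = x^3*y*z^2 - x^4*z - x^2*y^2*z - x^2*z^3 + 4*x^2*z + z^3 - 3*z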